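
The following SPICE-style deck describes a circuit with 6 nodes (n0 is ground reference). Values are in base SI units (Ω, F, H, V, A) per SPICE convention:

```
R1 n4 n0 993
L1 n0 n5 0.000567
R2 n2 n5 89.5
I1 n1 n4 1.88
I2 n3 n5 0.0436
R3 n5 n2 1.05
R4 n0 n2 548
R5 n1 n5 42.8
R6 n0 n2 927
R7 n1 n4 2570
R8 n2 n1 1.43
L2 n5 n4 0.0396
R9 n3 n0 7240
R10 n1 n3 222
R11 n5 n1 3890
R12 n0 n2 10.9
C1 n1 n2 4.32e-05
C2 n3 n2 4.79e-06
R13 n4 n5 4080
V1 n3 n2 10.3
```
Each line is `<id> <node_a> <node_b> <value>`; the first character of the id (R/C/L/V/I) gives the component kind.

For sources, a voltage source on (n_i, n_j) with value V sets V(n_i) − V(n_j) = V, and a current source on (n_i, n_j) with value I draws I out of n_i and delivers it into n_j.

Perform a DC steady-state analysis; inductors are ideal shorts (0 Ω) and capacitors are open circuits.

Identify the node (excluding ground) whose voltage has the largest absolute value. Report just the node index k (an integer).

3

Apply KCL at each of the 5 non-ground nodes and solve the resulting linear system.
Node n1: branches {I1, R5, R7, R8, R10, R11, C1} → V_1 = -4.186
Node n2: branches {R2, R3, R4, R6, R8, R12, C1, C2, V1} → V_2 = -1.724
Node n3: branches {I2, R9, R10, C2, V1} → V_3 = 8.576
Node n4: branches {R1, I1, R7, L2, R13} → V_4 = 0.000
Node n5: branches {L1, R2, I2, R3, R5, L2, R11, R13} → V_5 = 0.000
Source currents: i(L1)=-0.1620, i(L2)=-1.878, i(V1)=-0.1023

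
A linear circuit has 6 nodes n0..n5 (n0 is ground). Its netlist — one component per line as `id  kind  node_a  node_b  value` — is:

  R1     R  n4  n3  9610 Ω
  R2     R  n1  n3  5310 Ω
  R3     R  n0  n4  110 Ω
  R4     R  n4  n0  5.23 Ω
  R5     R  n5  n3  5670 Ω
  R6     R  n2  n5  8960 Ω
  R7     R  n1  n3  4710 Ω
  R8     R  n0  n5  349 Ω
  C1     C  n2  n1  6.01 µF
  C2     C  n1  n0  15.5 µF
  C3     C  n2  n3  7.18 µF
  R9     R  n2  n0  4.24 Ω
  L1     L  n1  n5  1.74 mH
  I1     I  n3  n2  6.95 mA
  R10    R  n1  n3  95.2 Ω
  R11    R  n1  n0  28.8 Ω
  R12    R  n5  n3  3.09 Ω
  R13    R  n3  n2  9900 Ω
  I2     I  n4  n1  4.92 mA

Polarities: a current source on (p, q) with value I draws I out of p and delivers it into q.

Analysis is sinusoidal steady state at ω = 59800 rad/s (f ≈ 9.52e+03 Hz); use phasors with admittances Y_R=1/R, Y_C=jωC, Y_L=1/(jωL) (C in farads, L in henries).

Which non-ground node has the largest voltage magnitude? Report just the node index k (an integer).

Element admittances at ω=59800 rad/s:
  Y(R1) = 0.0001041+0.000j S between n4,n3
  Y(R2) = 0.0001883+0.000j S between n1,n3
  Y(R3) = 0.009091+0.000j S between n0,n4
  Y(R4) = 0.1912+0.000j S between n4,n0
  Y(R5) = 0.0001764+0.000j S between n5,n3
  Y(R6) = 0.0001116+0.000j S between n2,n5
  Y(R7) = 0.0002123+0.000j S between n1,n3
  Y(R8) = 0.002865+0.000j S between n0,n5
  Y(C1) = 0.000+0.3594j S between n2,n1
  Y(C2) = 0.000+0.9269j S between n1,n0
  Y(C3) = 0.000+0.4294j S between n2,n3
  Y(R9) = 0.2358+0.000j S between n2,n0
  Y(L1) = 0.000-0.009611j S between n1,n5
  I1: injects 0.00695 A into n2 (from n3)
  Y(R10) = 0.01050+0.000j S between n1,n3
  Y(R11) = 0.03472+0.000j S between n1,n0
  Y(R12) = 0.3236+0.000j S between n5,n3
  Y(R13) = 0.0001010+0.000j S between n3,n2
  I2: injects 0.00492 A into n1 (from n4)
Assemble and solve the 5×5 MNA system:
  V(n1)=0.0008620-0.004744j  V(n2)=0.002067-0.002861j  V(n3)=0.001497+0.01377j  V(n4)=-0.02455+7.148e-06j  V(n5)=0.0009429+0.01364j

4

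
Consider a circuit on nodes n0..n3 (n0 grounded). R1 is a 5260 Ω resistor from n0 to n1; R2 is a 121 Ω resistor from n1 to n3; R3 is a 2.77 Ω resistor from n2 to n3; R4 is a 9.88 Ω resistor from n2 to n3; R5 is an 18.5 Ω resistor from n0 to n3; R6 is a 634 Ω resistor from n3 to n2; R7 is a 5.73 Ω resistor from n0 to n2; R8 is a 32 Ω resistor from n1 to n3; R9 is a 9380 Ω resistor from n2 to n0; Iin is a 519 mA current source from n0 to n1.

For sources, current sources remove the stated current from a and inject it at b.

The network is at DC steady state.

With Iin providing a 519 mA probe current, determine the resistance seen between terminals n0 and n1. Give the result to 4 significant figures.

MNA unknowns: 3 node voltages V₁..V_3
R1: Y=0.0001901 on G[0,1]
R2: Y=0.008264 on G[1,3]
R3: Y=0.3610 on G[2,3]
R4: Y=0.1012 on G[2,3]
R5: Y=0.05405 on G[0,3]
R6: Y=0.001577 on G[3,2]
R7: Y=0.1745 on G[0,2]
R8: Y=0.03125 on G[1,3]
R9: Y=0.0001066 on G[2,0]
Iin: z[0]−=0.519, z[1]+=0.519
solve → V1=15.91, V2=2.072, V3=2.852

R_eq = 30.65 Ω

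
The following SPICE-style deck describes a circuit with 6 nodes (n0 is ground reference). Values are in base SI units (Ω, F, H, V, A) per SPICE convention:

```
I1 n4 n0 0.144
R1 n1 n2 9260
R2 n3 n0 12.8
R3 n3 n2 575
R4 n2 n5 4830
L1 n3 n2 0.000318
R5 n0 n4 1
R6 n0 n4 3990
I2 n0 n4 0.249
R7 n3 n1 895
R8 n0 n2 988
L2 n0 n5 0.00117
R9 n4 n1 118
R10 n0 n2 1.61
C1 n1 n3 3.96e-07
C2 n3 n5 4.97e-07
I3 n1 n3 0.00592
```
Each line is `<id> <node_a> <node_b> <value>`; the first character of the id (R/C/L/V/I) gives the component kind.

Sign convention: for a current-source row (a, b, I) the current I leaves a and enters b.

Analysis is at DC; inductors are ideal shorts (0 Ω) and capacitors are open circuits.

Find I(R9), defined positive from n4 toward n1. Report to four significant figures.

0.005271 A

MNA unknowns: 5 node voltages V₁..V_5 plus 2 source currents (L1, L2)
I1: z[4]−=0.144, z[0]+=0.144
R1: Y=0.0001080 on G[1,2]
R2: Y=0.07812 on G[3,0]
R3: Y=0.001739 on G[3,2]
R4: Y=0.0002070 on G[2,5]
L1: row V3−V2=0, i_L1 at 3,2
R5: Y=1.000 on G[0,4]
R6: Y=0.0002506 on G[0,4]
I2: z[0]−=0.249, z[4]+=0.249
R7: Y=0.001117 on G[3,1]
R8: Y=0.001012 on G[0,2]
L2: row V0−V5=0, i_L2 at 0,5
R9: Y=0.008475 on G[4,1]
R10: Y=0.6211 on G[0,2]
C1: Y=0.000 on G[1,3]
C2: Y=0.000 on G[3,5]
I3: z[1]−=0.00592, z[3]+=0.00592
solve → V1=-0.5223, V2=0.007525, V3=0.007525, V4=0.09970, V5=0.000
aux → i_L1=0.004740, i_L2=-1.558e-06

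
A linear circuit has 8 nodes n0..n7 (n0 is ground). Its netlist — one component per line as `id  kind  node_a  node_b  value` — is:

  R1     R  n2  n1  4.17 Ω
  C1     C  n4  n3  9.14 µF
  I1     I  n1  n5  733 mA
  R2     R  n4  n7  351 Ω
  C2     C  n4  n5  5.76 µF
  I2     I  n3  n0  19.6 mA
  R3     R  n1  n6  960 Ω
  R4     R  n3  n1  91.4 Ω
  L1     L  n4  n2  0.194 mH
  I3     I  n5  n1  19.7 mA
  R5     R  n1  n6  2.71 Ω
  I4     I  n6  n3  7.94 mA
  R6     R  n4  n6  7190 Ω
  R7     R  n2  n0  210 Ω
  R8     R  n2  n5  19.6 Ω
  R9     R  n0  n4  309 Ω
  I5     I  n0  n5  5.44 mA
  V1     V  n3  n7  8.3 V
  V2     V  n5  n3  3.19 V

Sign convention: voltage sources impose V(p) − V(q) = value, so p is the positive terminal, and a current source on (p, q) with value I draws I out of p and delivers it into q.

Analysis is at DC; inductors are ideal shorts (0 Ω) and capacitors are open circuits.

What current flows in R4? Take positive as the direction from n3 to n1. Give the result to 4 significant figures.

Apply KCL at each of the 7 non-ground nodes and solve the resulting linear system.
Node n1: branches {R1, I1, R3, R4, I3, R5} → V_1 = -4.281
Node n2: branches {R1, L1, R7, R8} → V_2 = -1.770
Node n3: branches {C1, I2, R4, I4, V1, V2} → V_3 = 6.569
Node n4: branches {C1, R2, C2, L1, R6, R9} → V_4 = -1.770
Node n5: branches {I1, C2, I3, R8, I5, V2} → V_5 = 9.759
Node n6: branches {R3, R5, I4, R6} → V_6 = -4.302
Node n7: branches {R2, V1} → V_7 = -1.731
Source currents: i(L1)=0.005490, i(V1)=0.0001131, i(V2)=0.1305

0.1187 A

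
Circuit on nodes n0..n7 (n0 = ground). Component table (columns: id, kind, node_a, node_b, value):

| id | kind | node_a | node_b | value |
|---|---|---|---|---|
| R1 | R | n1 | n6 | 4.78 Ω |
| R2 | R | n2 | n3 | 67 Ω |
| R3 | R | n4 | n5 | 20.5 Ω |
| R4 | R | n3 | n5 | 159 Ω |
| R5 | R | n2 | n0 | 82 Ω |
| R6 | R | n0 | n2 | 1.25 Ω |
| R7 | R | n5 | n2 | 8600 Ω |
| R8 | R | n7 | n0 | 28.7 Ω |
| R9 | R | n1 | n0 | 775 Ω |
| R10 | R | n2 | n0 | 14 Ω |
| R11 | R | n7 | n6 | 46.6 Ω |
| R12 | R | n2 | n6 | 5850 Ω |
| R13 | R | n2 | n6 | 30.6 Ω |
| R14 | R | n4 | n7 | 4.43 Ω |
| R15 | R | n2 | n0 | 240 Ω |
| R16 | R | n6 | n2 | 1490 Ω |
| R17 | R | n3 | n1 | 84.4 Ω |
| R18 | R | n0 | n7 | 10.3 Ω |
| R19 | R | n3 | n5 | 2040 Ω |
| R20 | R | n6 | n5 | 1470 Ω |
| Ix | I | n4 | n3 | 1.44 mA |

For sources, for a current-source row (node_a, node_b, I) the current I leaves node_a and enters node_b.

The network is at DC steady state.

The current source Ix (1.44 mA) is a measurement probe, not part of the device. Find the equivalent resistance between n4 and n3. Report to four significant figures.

R_eq = 39.22 Ω

Apply KCL at each of the 7 non-ground nodes and solve the resulting linear system.
Node n1: branches {R1, R9, R17} → V_1 = 0.007906
Node n2: branches {R2, R5, R6, R7, R10, R12, R13, R15, R16} → V_2 = 0.0009302
Node n3: branches {R2, R4, R17, R19, Ix} → V_3 = 0.04528
Node n4: branches {R3, R14, Ix} → V_4 = -0.01120
Node n5: branches {R3, R4, R7, R19, R20} → V_5 = -0.004174
Node n6: branches {R1, R11, R12, R13, R16, R20} → V_6 = 0.005838
Node n7: branches {R8, R11, R14, R18} → V_7 = -0.006337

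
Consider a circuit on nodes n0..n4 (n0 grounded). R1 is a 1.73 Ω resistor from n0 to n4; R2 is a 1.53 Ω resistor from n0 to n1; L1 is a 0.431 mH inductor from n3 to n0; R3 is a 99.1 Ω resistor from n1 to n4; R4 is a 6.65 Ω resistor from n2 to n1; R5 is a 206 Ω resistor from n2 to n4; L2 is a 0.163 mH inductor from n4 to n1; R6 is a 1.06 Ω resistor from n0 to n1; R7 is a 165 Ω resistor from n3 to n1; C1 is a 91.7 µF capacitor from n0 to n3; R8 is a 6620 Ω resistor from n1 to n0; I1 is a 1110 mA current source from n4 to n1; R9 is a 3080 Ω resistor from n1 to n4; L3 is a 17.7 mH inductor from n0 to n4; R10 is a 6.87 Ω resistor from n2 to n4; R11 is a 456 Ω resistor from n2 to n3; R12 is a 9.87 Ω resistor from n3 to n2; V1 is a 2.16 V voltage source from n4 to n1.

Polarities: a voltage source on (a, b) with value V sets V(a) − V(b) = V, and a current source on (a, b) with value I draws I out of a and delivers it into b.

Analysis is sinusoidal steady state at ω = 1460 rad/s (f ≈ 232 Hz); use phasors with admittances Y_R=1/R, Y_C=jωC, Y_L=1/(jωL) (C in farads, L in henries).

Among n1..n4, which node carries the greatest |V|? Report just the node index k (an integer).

Apply KCL at each of the 4 non-ground nodes and solve the resulting linear system.
Node n1: branches {R2, R3, R4, L2, R6, R7, R8, I1, R9, V1} → V_1 = -0.5902+0.02776j
Node n2: branches {R4, R5, R10, R11, R12} → V_2 = 0.3644+0.02667j
Node n3: branches {L1, R7, C1, R11, R12} → V_3 = -0.0002444+0.02348j
Node n4: branches {R1, R3, R5, L2, I1, R9, L3, R10, V1} → V_4 = 1.570+0.02776j
Source currents: i(V1)=-2.222+9.121j

4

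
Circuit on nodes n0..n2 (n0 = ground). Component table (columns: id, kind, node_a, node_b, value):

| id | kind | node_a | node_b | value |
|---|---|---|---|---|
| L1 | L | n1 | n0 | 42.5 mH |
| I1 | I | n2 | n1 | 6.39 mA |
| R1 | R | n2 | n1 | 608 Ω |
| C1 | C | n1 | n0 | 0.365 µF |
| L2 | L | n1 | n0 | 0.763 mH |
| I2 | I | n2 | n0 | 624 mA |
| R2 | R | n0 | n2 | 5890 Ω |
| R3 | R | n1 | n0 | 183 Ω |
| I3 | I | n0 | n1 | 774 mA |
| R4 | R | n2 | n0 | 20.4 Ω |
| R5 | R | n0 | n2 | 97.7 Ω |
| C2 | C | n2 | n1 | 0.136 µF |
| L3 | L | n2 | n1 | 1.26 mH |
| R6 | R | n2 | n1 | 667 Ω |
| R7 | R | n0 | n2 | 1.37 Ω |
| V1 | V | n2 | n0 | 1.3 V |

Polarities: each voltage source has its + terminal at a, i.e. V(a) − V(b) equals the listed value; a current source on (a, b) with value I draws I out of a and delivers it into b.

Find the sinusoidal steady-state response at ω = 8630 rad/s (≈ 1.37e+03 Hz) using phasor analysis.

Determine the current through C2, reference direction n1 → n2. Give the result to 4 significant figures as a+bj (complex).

-0.003776-0.0008197j A

Apply KCL at each of the 2 non-ground nodes and solve the resulting linear system.
Node n1: branches {L1, I1, R1, C1, L2, R3, I3, C2, L3, R6} → V_1 = 0.6016+3.217j
Node n2: branches {I1, R1, I2, R2, R4, R5, C2, L3, R6, R7, V1} → V_2 = 1.300+0.000j
Source currents: i(V1)=-1.367+0.07352j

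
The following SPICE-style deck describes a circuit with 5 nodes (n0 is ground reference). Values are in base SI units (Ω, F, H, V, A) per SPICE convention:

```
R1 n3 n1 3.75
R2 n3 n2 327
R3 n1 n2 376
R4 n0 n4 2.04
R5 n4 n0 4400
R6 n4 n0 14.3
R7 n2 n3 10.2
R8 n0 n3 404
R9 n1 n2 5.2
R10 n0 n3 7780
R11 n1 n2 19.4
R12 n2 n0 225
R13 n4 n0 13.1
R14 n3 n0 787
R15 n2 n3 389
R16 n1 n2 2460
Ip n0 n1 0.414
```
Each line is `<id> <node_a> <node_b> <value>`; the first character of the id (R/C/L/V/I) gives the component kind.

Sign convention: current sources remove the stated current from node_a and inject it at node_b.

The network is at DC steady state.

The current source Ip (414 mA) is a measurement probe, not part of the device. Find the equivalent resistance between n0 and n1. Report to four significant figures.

R_eq = 122.2 Ω

Apply KCL at each of the 4 non-ground nodes and solve the resulting linear system.
Node n1: branches {R1, R3, R9, R11, R16, Ip} → V_1 = 50.58
Node n2: branches {R2, R3, R7, R9, R11, R12, R15, R16} → V_2 = 49.72
Node n3: branches {R1, R2, R7, R8, R10, R14, R15} → V_3 = 49.82
Node n4: branches {R4, R5, R6, R13} → V_4 = 0.000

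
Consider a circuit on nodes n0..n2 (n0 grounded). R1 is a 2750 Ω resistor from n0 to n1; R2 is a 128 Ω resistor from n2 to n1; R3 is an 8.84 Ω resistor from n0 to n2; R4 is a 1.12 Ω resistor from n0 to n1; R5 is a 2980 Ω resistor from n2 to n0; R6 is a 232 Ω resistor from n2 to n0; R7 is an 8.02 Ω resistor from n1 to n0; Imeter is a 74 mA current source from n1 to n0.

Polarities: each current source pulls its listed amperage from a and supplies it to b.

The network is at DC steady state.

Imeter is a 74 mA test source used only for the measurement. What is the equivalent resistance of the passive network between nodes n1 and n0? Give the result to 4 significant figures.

MNA unknowns: 2 node voltages V₁..V_2
R1: Y=0.0003636 on G[0,1]
R2: Y=0.007812 on G[2,1]
R3: Y=0.1131 on G[0,2]
R4: Y=0.8929 on G[0,1]
R5: Y=0.0003356 on G[2,0]
R6: Y=0.004310 on G[2,0]
R7: Y=0.1247 on G[1,0]
Imeter: z[1]−=0.074, z[0]+=0.074
solve → V1=-0.07218, V2=-0.004490

R_eq = 0.9754 Ω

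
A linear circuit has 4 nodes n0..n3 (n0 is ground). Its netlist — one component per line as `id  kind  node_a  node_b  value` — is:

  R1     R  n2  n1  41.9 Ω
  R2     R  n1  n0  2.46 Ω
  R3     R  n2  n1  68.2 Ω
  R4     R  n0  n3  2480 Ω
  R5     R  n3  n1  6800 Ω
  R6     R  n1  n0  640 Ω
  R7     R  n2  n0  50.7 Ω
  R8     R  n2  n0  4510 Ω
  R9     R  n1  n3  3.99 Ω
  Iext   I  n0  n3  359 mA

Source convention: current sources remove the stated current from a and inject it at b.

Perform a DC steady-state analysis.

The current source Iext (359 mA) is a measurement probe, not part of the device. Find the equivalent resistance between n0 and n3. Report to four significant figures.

Element admittances at DC:
  Y(R1) = 0.02387 S between n2,n1
  Y(R2) = 0.4065 S between n1,n0
  Y(R3) = 0.01466 S between n2,n1
  Y(R4) = 0.0004032 S between n0,n3
  Y(R5) = 0.0001471 S between n3,n1
  Y(R6) = 0.001563 S between n1,n0
  Y(R7) = 0.01972 S between n2,n0
  Y(R8) = 0.0002217 S between n2,n0
  Y(R9) = 0.2506 S between n1,n3
  Iext: injects 0.359 A into n3 (from n0)
Assemble and solve the 3×3 MNA system:
  V(n1)=0.8501  V(n2)=0.5602  V(n3)=2.278

R_eq = 6.346 Ω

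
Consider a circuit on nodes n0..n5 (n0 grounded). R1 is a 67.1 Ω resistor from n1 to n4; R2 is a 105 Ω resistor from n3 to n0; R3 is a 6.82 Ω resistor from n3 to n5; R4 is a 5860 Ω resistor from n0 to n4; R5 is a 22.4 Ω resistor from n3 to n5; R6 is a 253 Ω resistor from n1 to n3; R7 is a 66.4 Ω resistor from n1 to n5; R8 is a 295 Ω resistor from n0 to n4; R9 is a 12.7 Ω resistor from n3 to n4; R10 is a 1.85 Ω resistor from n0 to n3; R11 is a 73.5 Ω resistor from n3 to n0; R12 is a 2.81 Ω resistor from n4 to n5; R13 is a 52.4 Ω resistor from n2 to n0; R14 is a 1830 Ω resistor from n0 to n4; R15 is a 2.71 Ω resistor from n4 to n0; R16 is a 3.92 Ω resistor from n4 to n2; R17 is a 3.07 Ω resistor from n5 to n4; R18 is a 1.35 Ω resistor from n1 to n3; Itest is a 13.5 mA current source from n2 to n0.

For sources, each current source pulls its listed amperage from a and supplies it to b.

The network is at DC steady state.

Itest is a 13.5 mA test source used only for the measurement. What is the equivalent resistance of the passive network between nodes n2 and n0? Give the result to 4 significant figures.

Element admittances at DC:
  Y(R1) = 0.01490 S between n1,n4
  Y(R2) = 0.009524 S between n3,n0
  Y(R3) = 0.1466 S between n3,n5
  Y(R4) = 0.0001706 S between n0,n4
  Y(R5) = 0.04464 S between n3,n5
  Y(R6) = 0.003953 S between n1,n3
  Y(R7) = 0.01506 S between n1,n5
  Y(R8) = 0.003390 S between n0,n4
  Y(R9) = 0.07874 S between n3,n4
  Y(R10) = 0.5405 S between n0,n3
  Y(R11) = 0.01361 S between n3,n0
  Y(R12) = 0.3559 S between n4,n5
  Y(R13) = 0.01908 S between n2,n0
  Y(R14) = 0.0005464 S between n0,n4
  Y(R15) = 0.3690 S between n4,n0
  Y(R16) = 0.2551 S between n4,n2
  Y(R17) = 0.3257 S between n5,n4
  Y(R18) = 0.7407 S between n1,n3
  Itest: injects 0.0135 A into n0 (from n2)
Assemble and solve the 5×5 MNA system:
  V(n1)=-0.007383  V(n2)=-0.06994  V(n3)=-0.006857  V(n4)=-0.02225  V(n5)=-0.01868

R_eq = 5.180 Ω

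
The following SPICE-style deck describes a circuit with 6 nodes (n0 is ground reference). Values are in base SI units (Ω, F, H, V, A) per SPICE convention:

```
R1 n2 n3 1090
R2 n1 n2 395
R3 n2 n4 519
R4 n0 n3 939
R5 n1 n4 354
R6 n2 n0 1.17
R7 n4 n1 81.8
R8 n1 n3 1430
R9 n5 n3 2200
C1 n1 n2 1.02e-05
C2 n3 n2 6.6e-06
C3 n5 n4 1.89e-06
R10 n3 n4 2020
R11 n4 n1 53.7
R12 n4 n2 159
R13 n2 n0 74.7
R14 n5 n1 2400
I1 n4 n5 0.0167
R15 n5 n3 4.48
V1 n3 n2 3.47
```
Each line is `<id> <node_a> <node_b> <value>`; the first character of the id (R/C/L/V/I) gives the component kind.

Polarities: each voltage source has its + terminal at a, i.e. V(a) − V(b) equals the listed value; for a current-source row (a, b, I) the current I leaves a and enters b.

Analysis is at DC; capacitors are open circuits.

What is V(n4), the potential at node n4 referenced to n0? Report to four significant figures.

MNA unknowns: 5 node voltages V₁..V_5 plus 1 source current (V1)
R1: Y=0.0009174 on G[2,3]
R2: Y=0.002532 on G[1,2]
R3: Y=0.001927 on G[2,4]
R4: Y=0.001065 on G[0,3]
R5: Y=0.002825 on G[1,4]
R6: Y=0.8547 on G[2,0]
R7: Y=0.01222 on G[4,1]
R8: Y=0.0006993 on G[1,3]
R9: Y=0.0004545 on G[5,3]
C1: Y=0.000 on G[1,2]
C2: Y=0.000 on G[3,2]
C3: Y=0.000 on G[5,4]
R10: Y=0.0004950 on G[3,4]
R11: Y=0.01862 on G[4,1]
R12: Y=0.006289 on G[4,2]
R13: Y=0.01339 on G[2,0]
R14: Y=0.0004167 on G[5,1]
I1: z[4]−=0.0167, z[5]+=0.0167
R15: Y=0.2232 on G[5,3]
V1: row V3−V2=3.47, i_V1 at 3,2
solve → V1=-0.7615, V2=-0.004252, V3=3.466, V4=-0.9593, V5=3.532
aux → i_V1=0.002890

-0.9593 V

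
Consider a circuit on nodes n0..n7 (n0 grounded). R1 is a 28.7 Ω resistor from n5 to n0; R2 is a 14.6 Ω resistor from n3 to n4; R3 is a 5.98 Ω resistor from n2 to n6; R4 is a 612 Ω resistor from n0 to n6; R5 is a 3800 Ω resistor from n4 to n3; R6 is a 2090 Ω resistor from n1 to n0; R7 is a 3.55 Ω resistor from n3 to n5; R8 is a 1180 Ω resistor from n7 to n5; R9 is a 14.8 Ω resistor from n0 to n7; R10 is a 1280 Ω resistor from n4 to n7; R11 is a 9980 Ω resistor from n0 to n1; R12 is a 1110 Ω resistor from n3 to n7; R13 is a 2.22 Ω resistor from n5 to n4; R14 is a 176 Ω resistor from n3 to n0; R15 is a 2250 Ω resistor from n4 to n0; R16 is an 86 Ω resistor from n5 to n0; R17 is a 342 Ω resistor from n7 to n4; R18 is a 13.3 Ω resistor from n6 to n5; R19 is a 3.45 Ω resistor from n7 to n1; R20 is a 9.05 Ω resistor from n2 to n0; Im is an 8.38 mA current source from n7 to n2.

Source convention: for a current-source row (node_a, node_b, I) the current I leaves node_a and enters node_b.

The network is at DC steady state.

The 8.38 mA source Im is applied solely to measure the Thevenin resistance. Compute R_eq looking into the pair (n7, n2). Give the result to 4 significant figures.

R_eq = 20.35 Ω

MNA unknowns: 7 node voltages V₁..V_7
R1: Y=0.03484 on G[5,0]
R2: Y=0.06849 on G[3,4]
R3: Y=0.1672 on G[2,6]
R4: Y=0.001634 on G[0,6]
R5: Y=0.0002632 on G[4,3]
R6: Y=0.0004785 on G[1,0]
R7: Y=0.2817 on G[3,5]
R8: Y=0.0008475 on G[7,5]
R9: Y=0.06757 on G[0,7]
R10: Y=0.0007813 on G[4,7]
R11: Y=0.0001002 on G[0,1]
R12: Y=0.0009009 on G[3,7]
R13: Y=0.4505 on G[5,4]
R14: Y=0.005682 on G[3,0]
R15: Y=0.0004444 on G[4,0]
R16: Y=0.01163 on G[5,0]
R17: Y=0.002924 on G[7,4]
R18: Y=0.07519 on G[6,5]
R19: Y=0.2899 on G[7,1]
R20: Y=0.1105 on G[2,0]
Im: z[7]−=0.00838, z[2]+=0.00838
solve → V1=-0.1121, V2=0.05825, V3=0.02090, V4=0.02071, V5=0.02179, V6=0.04663, V7=-0.1123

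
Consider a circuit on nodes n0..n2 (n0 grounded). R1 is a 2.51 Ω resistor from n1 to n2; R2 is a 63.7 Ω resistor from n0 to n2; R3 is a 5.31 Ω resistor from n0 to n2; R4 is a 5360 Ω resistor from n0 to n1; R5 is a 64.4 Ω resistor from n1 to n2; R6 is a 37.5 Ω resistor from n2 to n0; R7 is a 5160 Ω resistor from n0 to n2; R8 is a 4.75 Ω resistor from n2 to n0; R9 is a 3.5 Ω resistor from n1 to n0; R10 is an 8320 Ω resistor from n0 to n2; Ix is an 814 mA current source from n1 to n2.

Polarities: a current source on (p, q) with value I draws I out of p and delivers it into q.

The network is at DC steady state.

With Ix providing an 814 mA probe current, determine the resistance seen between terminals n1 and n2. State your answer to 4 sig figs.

R_eq = 1.702 Ω

Element admittances at DC:
  Y(R1) = 0.3984 S between n1,n2
  Y(R2) = 0.01570 S between n0,n2
  Y(R3) = 0.1883 S between n0,n2
  Y(R4) = 0.0001866 S between n0,n1
  Y(R5) = 0.01553 S between n1,n2
  Y(R6) = 0.02667 S between n2,n0
  Y(R7) = 0.0001938 S between n0,n2
  Y(R8) = 0.2105 S between n2,n0
  Y(R9) = 0.2857 S between n1,n0
  Y(R10) = 0.0001202 S between n0,n2
  Ix: injects 0.814 A into n2 (from n1)
Assemble and solve the 2×2 MNA system:
  V(n1)=-0.8410  V(n2)=0.5446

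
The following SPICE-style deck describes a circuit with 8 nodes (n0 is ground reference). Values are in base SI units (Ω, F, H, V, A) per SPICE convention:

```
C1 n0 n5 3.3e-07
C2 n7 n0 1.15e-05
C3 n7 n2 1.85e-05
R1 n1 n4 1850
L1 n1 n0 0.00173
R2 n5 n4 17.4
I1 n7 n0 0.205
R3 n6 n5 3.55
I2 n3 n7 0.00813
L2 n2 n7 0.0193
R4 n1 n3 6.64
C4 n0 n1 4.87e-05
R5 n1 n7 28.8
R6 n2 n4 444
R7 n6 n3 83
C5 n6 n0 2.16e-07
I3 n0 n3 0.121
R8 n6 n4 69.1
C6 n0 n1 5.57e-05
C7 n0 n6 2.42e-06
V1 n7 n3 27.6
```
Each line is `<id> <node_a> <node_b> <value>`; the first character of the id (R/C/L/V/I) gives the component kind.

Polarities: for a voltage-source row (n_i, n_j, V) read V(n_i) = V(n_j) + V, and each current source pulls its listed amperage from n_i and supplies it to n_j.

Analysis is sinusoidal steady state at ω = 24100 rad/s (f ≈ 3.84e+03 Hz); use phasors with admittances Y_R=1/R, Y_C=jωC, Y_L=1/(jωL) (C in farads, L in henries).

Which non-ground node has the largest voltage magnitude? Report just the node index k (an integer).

3

MNA unknowns: 7 node voltages V₁..V_7 plus 1 source current (V1)
C1: Y=0.000+0.007953j on G[0,5]
C2: Y=0.000+0.2772j on G[7,0]
C3: Y=0.000+0.4458j on G[7,2]
R1: Y=0.0005405+0.000j on G[1,4]
L1: Y=0.000-0.02398j on G[1,0]
R2: Y=0.05747+0.000j on G[5,4]
I1: z[7]−=0.205, z[0]+=0.205
R3: Y=0.2817+0.000j on G[6,5]
I2: z[3]−=0.00813, z[7]+=0.00813
L2: Y=0.000-0.002150j on G[2,7]
R4: Y=0.1506+0.000j on G[1,3]
C4: Y=0.000+1.174j on G[0,1]
R5: Y=0.03472+0.000j on G[1,7]
R6: Y=0.002252+0.000j on G[2,4]
R7: Y=0.01205+0.000j on G[6,3]
C5: Y=0.000+0.005206j on G[6,0]
I3: z[0]−=0.121, z[3]+=0.121
R8: Y=0.01447+0.000j on G[6,4]
C6: Y=0.000+1.342j on G[0,1]
C7: Y=0.000+0.05832j on G[0,6]
V1: row V7−V3=27.6, i_V1 at 7,3
solve → V1=-0.7937+1.032j, V2=7.828-9.595j, V3=-19.83-9.645j, V4=-2.037+2.221j, V5=-2.329+2.598j, V6=-2.461+2.609j, V7=7.768-9.645j
aux → i_V1=-3.189-1.756j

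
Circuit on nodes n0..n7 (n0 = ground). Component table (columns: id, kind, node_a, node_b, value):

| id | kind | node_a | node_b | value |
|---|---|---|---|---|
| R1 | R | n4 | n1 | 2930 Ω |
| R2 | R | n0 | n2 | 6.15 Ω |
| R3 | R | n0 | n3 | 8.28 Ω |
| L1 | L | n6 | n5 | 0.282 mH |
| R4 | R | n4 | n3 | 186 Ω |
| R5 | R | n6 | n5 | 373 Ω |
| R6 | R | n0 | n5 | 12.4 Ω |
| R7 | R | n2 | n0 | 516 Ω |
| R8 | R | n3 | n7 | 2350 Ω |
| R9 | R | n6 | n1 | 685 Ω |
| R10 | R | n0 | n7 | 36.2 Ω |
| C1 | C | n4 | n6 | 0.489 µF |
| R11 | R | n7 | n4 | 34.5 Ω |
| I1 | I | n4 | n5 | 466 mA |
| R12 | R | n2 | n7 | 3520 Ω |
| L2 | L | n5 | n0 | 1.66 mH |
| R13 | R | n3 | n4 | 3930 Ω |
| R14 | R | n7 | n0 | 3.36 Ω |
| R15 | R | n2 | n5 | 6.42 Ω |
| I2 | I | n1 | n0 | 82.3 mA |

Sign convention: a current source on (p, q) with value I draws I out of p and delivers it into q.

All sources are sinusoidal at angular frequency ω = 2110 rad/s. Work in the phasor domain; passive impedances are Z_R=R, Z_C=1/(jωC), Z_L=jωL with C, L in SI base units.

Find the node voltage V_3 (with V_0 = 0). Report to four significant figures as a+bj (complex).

Apply KCL at each of the 7 non-ground nodes and solve the resulting linear system.
Node n1: branches {R1, R9, I2} → V_1 = -48.00+0.8945j
Node n2: branches {R2, R7, R12, R15} → V_2 = 0.3074+0.4991j
Node n3: branches {R3, R4, R8, R13} → V_3 = -0.6670+0.02264j
Node n4: branches {R1, R4, C1, R11, I1, R13} → V_4 = -14.93+0.5068j
Node n5: branches {L1, R5, R6, I1, L2, R15} → V_5 = 0.6350+1.027j
Node n6: branches {L1, R5, R9, C1} → V_6 = 0.6446+0.9852j
Node n7: branches {R8, R10, R11, R12, R14} → V_7 = -1.220+0.04181j

-0.6670+0.02264j V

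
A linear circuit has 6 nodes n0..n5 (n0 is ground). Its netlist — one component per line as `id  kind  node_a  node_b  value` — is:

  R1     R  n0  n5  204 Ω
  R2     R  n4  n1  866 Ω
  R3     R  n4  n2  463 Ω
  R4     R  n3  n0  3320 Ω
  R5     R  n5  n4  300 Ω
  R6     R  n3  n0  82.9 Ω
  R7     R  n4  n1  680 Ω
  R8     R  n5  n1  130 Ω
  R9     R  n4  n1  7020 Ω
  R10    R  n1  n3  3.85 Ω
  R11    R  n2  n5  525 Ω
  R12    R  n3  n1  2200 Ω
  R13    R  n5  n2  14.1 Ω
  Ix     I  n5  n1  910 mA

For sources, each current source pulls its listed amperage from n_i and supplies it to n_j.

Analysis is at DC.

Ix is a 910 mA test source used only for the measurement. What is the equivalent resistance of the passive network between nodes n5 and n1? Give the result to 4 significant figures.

R_eq = 76.99 Ω

Apply KCL at each of the 5 non-ground nodes and solve the resulting linear system.
Node n1: branches {R2, R7, R8, R9, R10, R12, Ix} → V_1 = 20.56
Node n2: branches {R3, R11, R13} → V_2 = -48.82
Node n3: branches {R4, R6, R10, R12} → V_3 = 19.63
Node n4: branches {R2, R3, R5, R7, R9} → V_4 = -25.85
Node n5: branches {R1, R5, R8, R11, R13, Ix} → V_5 = -49.50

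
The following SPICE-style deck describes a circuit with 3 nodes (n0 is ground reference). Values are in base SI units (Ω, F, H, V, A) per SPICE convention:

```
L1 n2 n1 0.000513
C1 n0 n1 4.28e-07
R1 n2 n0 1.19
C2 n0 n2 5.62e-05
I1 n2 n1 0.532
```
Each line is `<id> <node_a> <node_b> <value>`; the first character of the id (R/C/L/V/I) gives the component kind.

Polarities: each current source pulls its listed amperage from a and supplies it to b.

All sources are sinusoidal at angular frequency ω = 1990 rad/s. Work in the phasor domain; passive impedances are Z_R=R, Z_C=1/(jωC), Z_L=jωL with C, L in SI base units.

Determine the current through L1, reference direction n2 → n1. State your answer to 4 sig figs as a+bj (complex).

MNA unknowns: 2 node voltages V₁..V_2
L1: Y=0.000-0.9796j on G[2,1]
C1: Y=0.000+0.0008517j on G[0,1]
R1: Y=0.8403+0.000j on G[2,0]
C2: Y=0.000+0.1118j on G[0,2]
I1: z[2]−=0.532, z[1]+=0.532
solve → V1=0.0005417+0.5435j, V2=0.0005412-7.258e-05j

-0.5325+4.614e-07j A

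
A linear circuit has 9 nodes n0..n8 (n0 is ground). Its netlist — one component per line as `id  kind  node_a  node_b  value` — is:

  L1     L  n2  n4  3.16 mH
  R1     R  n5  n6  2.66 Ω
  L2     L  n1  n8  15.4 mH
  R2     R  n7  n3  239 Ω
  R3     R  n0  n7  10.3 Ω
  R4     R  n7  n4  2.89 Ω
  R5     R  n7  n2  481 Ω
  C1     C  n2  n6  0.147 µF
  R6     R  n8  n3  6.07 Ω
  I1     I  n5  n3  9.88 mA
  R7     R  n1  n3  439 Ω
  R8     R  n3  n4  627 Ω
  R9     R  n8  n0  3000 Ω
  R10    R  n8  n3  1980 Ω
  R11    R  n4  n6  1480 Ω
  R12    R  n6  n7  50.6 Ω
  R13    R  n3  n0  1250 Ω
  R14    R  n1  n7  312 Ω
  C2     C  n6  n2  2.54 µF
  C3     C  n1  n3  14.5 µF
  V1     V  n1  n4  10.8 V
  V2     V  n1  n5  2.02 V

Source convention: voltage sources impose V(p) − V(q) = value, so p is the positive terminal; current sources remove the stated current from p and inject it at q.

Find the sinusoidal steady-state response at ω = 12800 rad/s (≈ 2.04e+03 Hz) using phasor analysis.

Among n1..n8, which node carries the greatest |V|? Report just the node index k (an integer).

MNA unknowns: 8 node voltages V₁..V_8 plus 2 source currents (V1, V2)
L1: Y=0.000-0.02472j on G[2,4]
R1: Y=0.3759+0.000j on G[5,6]
L2: Y=0.000-0.005073j on G[1,8]
R2: Y=0.004184+0.000j on G[7,3]
R3: Y=0.09709+0.000j on G[0,7]
R4: Y=0.3460+0.000j on G[7,4]
R5: Y=0.002079+0.000j on G[7,2]
C1: Y=0.000+0.001882j on G[2,6]
R6: Y=0.1647+0.000j on G[8,3]
I1: z[5]−=0.00988, z[3]+=0.00988
R7: Y=0.002278+0.000j on G[1,3]
R8: Y=0.001595+0.000j on G[3,4]
R9: Y=0.0003333+0.000j on G[8,0]
R10: Y=0.0005051+0.000j on G[8,3]
R11: Y=0.0006757+0.000j on G[4,6]
R12: Y=0.01976+0.000j on G[6,7]
R13: Y=0.0008000+0.000j on G[3,0]
R14: Y=0.003205+0.000j on G[1,7]
C2: Y=0.000+0.03251j on G[6,2]
C3: Y=0.000+0.1856j on G[1,3]
V1: row V1−V4=10.8, i_V1 at 1,4
V2: row V1−V5=2.02, i_V2 at 1,5
solve → V1=9.906-0.1434j, V2=23.87+10.34j, V3=9.892+0.1909j, V4=-0.8945-0.1434j, V5=7.886-0.1434j, V6=6.692+1.354j, V7=-0.1154-0.002222j, V8=9.862+0.1892j
aux → i_V1=-0.5510+0.5617j, i_V2=0.4585-0.5628j

2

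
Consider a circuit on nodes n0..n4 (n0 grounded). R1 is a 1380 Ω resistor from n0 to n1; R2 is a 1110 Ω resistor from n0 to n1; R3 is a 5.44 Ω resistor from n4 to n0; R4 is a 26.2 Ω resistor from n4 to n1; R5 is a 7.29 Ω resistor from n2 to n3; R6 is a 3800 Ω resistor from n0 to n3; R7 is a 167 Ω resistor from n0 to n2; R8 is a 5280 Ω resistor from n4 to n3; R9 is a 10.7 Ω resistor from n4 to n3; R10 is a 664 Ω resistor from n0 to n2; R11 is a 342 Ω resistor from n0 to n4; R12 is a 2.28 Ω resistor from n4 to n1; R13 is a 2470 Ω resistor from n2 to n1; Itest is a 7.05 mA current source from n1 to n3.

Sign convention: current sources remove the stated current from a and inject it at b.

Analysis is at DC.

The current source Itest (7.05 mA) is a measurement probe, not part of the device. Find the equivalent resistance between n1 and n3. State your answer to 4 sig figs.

Apply KCL at each of the 4 non-ground nodes and solve the resulting linear system.
Node n1: branches {R1, R2, R4, R12, R13, Itest} → V_1 = -0.01715
Node n2: branches {R5, R7, R10, R13} → V_2 = 0.06347
Node n3: branches {R5, R6, R8, R9, Itest} → V_3 = 0.06717
Node n4: branches {R3, R4, R8, R9, R11, R12} → V_4 = -0.002492

R_eq = 11.96 Ω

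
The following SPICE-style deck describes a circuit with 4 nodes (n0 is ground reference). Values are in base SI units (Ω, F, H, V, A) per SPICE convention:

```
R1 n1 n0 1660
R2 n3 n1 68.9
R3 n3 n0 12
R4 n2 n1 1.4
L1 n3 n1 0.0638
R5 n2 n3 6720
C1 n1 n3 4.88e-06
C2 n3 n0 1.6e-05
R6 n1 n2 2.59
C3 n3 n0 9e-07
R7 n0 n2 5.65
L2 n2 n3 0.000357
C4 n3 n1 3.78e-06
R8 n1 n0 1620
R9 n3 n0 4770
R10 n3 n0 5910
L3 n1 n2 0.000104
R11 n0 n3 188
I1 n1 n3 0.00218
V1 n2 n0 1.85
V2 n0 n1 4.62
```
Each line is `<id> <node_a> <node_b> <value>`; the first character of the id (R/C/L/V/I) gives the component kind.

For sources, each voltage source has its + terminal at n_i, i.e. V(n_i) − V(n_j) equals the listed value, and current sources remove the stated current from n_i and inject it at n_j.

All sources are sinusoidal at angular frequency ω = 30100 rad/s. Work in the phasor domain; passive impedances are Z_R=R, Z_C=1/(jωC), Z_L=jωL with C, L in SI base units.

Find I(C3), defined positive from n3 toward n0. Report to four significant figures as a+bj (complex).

0.005727-0.05420j A

Element admittances at ω=30100 rad/s:
  Y(R1) = 0.0006024+0.000j S between n1,n0
  Y(R2) = 0.01451+0.000j S between n3,n1
  Y(R3) = 0.08333+0.000j S between n3,n0
  Y(R4) = 0.7143+0.000j S between n2,n1
  Y(L1) = 0.000-0.0005207j S between n3,n1
  Y(R5) = 0.0001488+0.000j S between n2,n3
  Y(C1) = 0.000+0.1469j S between n1,n3
  Y(C2) = 0.000+0.4816j S between n3,n0
  Y(R6) = 0.3861+0.000j S between n1,n2
  Y(C3) = 0.000+0.02709j S between n3,n0
  Y(R7) = 0.1770+0.000j S between n0,n2
  Y(L2) = 0.000-0.09306j S between n2,n3
  Y(C4) = 0.000+0.1138j S between n3,n1
  Y(R8) = 0.0006173+0.000j S between n1,n0
  Y(R9) = 0.0002096+0.000j S between n3,n0
  Y(R10) = 0.0001692+0.000j S between n3,n0
  Y(L3) = 0.000-0.3194j S between n1,n2
  Y(R11) = 0.005319+0.000j S between n0,n3
  I1: injects 0.00218 A into n3 (from n1)
  V1: constraint V(n2)−V(n0) = 1.85
  V2: constraint V(n0)−V(n1) = 4.62
Assemble and solve the 5×5 MNA system:
  V(n1)=-4.620+0.000j  V(n2)=1.850+0.000j  V(n3)=-2.001-0.2114j
  i(V1)=-7.467+2.425j  i(V2)=-7.216+1.389j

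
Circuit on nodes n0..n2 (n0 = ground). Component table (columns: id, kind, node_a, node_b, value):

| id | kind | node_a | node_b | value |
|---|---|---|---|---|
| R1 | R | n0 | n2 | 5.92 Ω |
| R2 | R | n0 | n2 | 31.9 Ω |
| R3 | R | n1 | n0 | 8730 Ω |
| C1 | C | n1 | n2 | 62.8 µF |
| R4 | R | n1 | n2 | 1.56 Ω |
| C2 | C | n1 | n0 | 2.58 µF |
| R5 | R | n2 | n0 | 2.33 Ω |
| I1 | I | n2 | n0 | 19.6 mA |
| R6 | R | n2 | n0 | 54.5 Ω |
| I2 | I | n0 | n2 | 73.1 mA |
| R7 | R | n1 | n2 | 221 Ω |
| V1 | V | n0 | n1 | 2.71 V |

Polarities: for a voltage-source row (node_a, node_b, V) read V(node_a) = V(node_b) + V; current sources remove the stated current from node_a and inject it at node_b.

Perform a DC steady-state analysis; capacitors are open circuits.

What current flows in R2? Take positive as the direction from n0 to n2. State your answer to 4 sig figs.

0.04111 A

Element admittances at DC:
  Y(R1) = 0.1689 S between n0,n2
  Y(R2) = 0.03135 S between n0,n2
  Y(R3) = 0.0001145 S between n1,n0
  Y(C1) = 0.000 S between n1,n2
  Y(R4) = 0.6410 S between n1,n2
  Y(C2) = 0.000 S between n1,n0
  Y(R5) = 0.4292 S between n2,n0
  I1: injects 0.0196 A into n0 (from n2)
  Y(R6) = 0.01835 S between n2,n0
  I2: injects 0.0731 A into n2 (from n0)
  Y(R7) = 0.004525 S between n1,n2
  V1: constraint V(n0)−V(n1) = 2.71
Assemble and solve the 3×3 MNA system:
  V(n1)=-2.710  V(n2)=-1.311
  i(V1)=-0.9033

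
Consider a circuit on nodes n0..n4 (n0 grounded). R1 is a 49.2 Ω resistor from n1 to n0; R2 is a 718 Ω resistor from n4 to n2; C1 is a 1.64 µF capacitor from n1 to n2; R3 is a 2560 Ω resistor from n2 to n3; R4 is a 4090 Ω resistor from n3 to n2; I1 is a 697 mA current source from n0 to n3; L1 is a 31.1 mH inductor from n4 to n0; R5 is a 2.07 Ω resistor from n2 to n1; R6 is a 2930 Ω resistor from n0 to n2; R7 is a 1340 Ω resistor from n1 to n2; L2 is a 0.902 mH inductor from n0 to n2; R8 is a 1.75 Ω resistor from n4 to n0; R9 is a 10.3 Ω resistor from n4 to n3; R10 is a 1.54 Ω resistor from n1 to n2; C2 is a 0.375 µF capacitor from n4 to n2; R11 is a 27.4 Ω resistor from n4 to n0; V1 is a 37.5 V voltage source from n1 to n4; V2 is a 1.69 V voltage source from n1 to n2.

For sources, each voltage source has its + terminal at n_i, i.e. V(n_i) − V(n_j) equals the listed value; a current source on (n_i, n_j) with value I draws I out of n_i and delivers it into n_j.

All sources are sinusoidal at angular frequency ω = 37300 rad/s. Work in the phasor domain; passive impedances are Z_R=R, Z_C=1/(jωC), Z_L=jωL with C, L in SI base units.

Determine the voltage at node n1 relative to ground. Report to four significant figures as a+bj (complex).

Apply KCL at each of the 4 non-ground nodes and solve the resulting linear system.
Node n1: branches {R1, C1, R5, R7, R10, V1, V2} → V_1 = 37.29+1.683j
Node n2: branches {R2, C1, R3, R4, R5, R6, R7, L2, R10, C2, V2} → V_2 = 35.60+1.683j
Node n3: branches {R3, R4, I1, R9} → V_3 = 7.160+1.683j
Node n4: branches {R2, L1, R8, R9, C2, R11, V1} → V_4 = -0.2051+1.683j
Source currents: i(V1)=-0.8882+0.5226j, i(V2)=-1.785-0.6602j

37.29+1.683j V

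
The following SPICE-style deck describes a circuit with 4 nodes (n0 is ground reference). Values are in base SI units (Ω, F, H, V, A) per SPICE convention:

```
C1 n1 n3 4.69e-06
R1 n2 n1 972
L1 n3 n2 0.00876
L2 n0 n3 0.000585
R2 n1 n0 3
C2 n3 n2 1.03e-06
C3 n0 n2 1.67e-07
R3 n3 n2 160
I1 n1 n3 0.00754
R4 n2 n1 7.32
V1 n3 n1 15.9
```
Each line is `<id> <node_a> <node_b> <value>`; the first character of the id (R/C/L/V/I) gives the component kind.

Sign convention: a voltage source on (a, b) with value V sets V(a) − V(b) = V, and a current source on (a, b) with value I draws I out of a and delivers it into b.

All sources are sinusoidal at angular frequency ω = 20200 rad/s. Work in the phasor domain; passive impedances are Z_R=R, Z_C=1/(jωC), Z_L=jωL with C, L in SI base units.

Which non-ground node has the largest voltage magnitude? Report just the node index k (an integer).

Element admittances at ω=20200 rad/s:
  Y(C1) = 0.000+0.09474j S between n1,n3
  Y(R1) = 0.001029+0.000j S between n2,n1
  Y(L1) = 0.000-0.005651j S between n3,n2
  Y(L2) = 0.000-0.08462j S between n0,n3
  Y(R2) = 0.3333+0.000j S between n1,n0
  Y(C2) = 0.000+0.02081j S between n3,n2
  Y(C3) = 0.000+0.003373j S between n0,n2
  Y(R3) = 0.006250+0.000j S between n3,n2
  I1: injects 0.00754 A into n3 (from n1)
  Y(R4) = 0.1366+0.000j S between n2,n1
  V1: constraint V(n3)−V(n1) = 15.9
Assemble and solve the 4×4 MNA system:
  V(n1)=-0.9115+3.804j  V(n2)=0.07047+5.374j  V(n3)=14.99+3.804j
  i(V1)=-0.4314-0.4542j

3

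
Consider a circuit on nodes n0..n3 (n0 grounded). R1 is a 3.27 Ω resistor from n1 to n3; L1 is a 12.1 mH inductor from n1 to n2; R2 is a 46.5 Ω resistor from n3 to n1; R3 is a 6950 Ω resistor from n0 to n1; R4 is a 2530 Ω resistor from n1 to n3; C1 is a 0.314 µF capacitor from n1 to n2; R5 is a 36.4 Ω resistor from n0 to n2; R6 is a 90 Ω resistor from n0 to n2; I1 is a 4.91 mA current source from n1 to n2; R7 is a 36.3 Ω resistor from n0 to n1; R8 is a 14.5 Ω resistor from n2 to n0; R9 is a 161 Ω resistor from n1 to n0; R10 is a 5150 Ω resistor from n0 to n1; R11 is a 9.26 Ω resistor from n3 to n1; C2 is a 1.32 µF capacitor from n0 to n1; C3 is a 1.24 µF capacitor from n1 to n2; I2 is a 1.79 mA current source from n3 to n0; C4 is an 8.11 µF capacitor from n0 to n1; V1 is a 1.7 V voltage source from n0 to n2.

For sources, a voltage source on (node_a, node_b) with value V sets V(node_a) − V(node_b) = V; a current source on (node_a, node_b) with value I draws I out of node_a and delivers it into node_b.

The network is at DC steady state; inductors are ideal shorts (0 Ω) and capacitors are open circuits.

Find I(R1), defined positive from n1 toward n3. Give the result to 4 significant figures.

0.001256 A

Apply KCL at each of the 3 non-ground nodes and solve the resulting linear system.
Node n1: branches {R1, L1, R2, R3, R4, C1, I1, R7, R9, R10, R11, C2, C3, C4} → V_1 = -1.700
Node n2: branches {L1, C1, R5, R6, I1, R8, C3, V1} → V_2 = -1.700
Node n3: branches {R1, R2, R4, R11, I2} → V_3 = -1.704
Source currents: i(L1)=0.05127, i(V1)=-0.2390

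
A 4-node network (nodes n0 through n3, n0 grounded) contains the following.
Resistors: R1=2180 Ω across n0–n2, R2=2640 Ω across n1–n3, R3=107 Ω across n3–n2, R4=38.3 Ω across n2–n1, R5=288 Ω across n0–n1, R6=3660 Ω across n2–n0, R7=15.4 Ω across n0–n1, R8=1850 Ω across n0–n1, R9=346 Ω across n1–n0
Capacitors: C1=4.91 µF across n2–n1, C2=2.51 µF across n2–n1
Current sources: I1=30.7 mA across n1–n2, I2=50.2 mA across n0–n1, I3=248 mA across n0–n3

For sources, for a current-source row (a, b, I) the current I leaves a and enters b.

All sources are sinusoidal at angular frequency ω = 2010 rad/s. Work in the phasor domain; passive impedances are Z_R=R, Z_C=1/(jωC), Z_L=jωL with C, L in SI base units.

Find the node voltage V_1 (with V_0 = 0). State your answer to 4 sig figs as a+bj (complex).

MNA unknowns: 3 node voltages V₁..V_3
R1: Y=0.0004587+0.000j on G[0,2]
C1: Y=0.000+0.009869j on G[2,1]
R2: Y=0.0003788+0.000j on G[1,3]
R3: Y=0.009346+0.000j on G[3,2]
R4: Y=0.02611+0.000j on G[2,1]
R5: Y=0.003472+0.000j on G[0,1]
R6: Y=0.0002732+0.000j on G[2,0]
I1: z[1]−=0.0307, z[2]+=0.0307
C2: Y=0.000+0.005045j on G[2,1]
R7: Y=0.06494+0.000j on G[0,1]
R8: Y=0.0005405+0.000j on G[0,1]
R9: Y=0.002890+0.000j on G[1,0]
I2: z[0]−=0.0502, z[1]+=0.0502
I3: z[0]−=0.248, z[3]+=0.248
solve → V1=4.033+0.04159j, V2=11.55-4.082j, V3=36.76-3.921j

4.033+0.04159j V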